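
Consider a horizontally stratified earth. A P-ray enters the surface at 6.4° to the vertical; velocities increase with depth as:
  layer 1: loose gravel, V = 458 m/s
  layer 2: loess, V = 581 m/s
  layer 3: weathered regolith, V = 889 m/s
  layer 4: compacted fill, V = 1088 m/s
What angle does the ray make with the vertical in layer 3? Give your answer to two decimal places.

12.50°

Ray parameter p = sin 6.4° / 458 = 2.4338e-04 s/m.
sin θ_3 = p·V_3 = 2.4338e-04 × 889 = 0.2164.
θ_3 = arcsin 0.2164 = 12.50°.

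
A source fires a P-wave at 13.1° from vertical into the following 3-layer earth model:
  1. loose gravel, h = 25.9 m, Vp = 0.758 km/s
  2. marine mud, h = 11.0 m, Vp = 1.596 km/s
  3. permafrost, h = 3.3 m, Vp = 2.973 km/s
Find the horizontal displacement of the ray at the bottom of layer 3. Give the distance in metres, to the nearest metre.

18 m

Apply Snell's law at each interface; in layer i the horizontal offset is hᵢ·tan θᵢ.
Layer 1: θ = 13.10°; offset = 25.9·tan 13.10° = 6.027 m.
Layer 2: sin θ = 1.596·sin 13.1°/0.758 = 0.4772, θ = 28.50°; offset = 11.0·tan 28.50° = 5.974 m.
Layer 3: sin θ = 2.973·sin 13.1°/0.758 = 0.8890, θ = 62.74°; offset = 3.3·tan 62.74° = 6.406 m.
Summing the layer offsets gives 18.406 m.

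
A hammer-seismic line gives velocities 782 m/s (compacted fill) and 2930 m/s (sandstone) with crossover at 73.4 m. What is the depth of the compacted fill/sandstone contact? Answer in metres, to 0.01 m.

27.92 m

x_cross = 2h·√((V₂+V₁)/(V₂−V₁)) → h = x_cross / (2·√((V₂+V₁)/(V₂−V₁))).
√((V₂+V₁)/(V₂−V₁)) = √((2930+782)/(2930−782)) = 1.3146.
h = 73.4 / (2·1.3146) = 27.92 m.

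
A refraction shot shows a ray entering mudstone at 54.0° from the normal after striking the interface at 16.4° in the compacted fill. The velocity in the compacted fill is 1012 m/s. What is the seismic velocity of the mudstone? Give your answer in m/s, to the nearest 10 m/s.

2900 m/s

sin 16.4° = 0.2823; sin 54.0° = 0.8090.
V₂ = V₁·(sin θ₂/sin θ₁) = 1012·(0.8090/0.2823) = 2899.77 m/s.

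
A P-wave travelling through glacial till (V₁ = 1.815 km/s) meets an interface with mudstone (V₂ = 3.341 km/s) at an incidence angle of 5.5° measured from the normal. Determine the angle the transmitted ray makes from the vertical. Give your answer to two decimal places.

Snell's law: sin θ₂ = (V₂/V₁)·sin θ₁ = (3.341/1.815)·sin 5.5° = 0.1764.
θ₂ = sin⁻¹(0.1764) = 10.16° (from vertical).

10.16°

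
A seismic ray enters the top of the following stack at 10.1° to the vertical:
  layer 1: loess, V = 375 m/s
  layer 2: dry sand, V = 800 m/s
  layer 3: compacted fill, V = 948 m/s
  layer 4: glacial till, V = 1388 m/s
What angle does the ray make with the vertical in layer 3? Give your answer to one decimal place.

Snell's law across each interface conserves sin θ / V, so sin θ_3 = V_3·sin θ₁/V₁.
sin θ_3 = 948 × sin 10.1° / 375 = 0.4433.
θ_3 = arcsin 0.4433 = 26.32°.

26.3°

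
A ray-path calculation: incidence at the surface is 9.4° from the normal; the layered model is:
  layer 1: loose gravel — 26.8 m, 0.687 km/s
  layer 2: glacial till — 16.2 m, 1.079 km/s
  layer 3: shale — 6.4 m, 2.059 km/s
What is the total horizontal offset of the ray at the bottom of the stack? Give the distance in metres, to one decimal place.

12.3 m

Apply Snell's law at each interface; in layer i the horizontal offset is hᵢ·tan θᵢ.
Layer 1: θ = 9.40°; offset = 26.8·tan 9.40° = 4.437 m.
Layer 2: sin θ = 1.079·sin 9.4°/0.687 = 0.2565, θ = 14.86°; offset = 16.2·tan 14.86° = 4.299 m.
Layer 3: sin θ = 2.059·sin 9.4°/0.687 = 0.4895, θ = 29.31°; offset = 6.4·tan 29.31° = 3.593 m.
Summing the layer offsets gives 12.329 m.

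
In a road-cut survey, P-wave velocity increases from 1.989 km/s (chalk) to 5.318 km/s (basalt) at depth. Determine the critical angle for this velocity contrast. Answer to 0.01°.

Critical incidence: sin θ_c = V₁/V₂ = 1.989/5.318 = 0.3740.
θ_c = arcsin 0.3740 = 21.96°.

21.96°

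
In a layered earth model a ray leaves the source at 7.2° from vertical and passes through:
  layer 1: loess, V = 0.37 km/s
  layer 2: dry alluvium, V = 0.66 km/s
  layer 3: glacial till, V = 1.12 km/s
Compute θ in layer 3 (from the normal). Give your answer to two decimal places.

22.30°

Ray parameter p = sin 7.2° / 0.37 = 3.3874e-01 s/km.
sin θ_3 = p·V_3 = 3.3874e-01 × 1.12 = 0.3794.
θ_3 = 22.30° from the vertical.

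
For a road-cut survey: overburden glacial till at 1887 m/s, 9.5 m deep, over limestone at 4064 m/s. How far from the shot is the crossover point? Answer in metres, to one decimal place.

31.4 m

x_cross = 2h·√((V₂+V₁)/(V₂−V₁)).
(V₂+V₁)/(V₂−V₁) = (4064+1887)/(4064−1887) = 2.7336; √ = 1.6534.
x_cross = 2·9.5·1.6534 = 31.41 m.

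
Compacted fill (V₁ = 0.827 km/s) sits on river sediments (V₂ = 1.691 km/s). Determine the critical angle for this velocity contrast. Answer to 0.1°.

At critical incidence the refracted ray runs along the interface (θ₂ = 90°), so sin θ_c = V₁/V₂.
θ_c = arcsin(0.827/1.691) = arcsin 0.4891 = 29.28°.

29.3°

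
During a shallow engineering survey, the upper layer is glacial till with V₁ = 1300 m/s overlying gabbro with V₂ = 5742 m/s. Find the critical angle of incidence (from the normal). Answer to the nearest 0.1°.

13.1°

Critical incidence: sin θ_c = V₁/V₂ = 1300/5742 = 0.2264.
θ_c = arcsin 0.2264 = 13.09°.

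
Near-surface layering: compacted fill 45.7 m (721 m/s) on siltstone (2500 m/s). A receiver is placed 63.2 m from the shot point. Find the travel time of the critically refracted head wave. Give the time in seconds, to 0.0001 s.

0.1467 s

θ_c = arcsin(V₁/V₂) = arcsin(721/2500) = 16.76°, cos θ_c = 0.9575.
Intercept time tᵢ = 2h cos θ_c / V₁ = 2·45.7·0.9575/721 = 0.12138 s.
t = x/V₂ + tᵢ = 63.2/2500 + 0.12138 = 0.14666 s.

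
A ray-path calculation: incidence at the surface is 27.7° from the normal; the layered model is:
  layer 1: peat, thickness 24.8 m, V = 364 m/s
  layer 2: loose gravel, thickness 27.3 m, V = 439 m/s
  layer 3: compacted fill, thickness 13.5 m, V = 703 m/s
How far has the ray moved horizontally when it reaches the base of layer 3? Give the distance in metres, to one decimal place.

59.0 m

Apply Snell's law at each interface; in layer i the horizontal offset is hᵢ·tan θᵢ.
Layer 1: θ = 27.70°; offset = 24.8·tan 27.70° = 13.020 m.
Layer 2: sin θ = 439·sin 27.7°/364 = 0.5606, θ = 34.10°; offset = 27.3·tan 34.10° = 18.483 m.
Layer 3: sin θ = 703·sin 27.7°/364 = 0.8978, θ = 63.86°; offset = 13.5·tan 63.86° = 27.514 m.
Σ offsets = 59.017 m.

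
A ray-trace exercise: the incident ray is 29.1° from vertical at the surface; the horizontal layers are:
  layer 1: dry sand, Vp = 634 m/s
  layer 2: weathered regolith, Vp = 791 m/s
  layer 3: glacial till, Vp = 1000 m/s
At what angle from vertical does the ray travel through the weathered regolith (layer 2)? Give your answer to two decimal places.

Ray parameter p = sin 29.1° / 634 = 7.6709e-04 s/m.
sin θ_2 = p·V_2 = 7.6709e-04 × 791 = 0.6068.
θ_2 = 37.36° from the vertical.

37.36°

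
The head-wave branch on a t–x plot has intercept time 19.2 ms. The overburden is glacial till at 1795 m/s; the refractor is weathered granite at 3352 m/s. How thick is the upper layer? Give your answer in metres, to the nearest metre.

20 m

h = tᵢ·V₁·V₂ / (2·√(V₂²−V₁²)).
√(V₂²−V₁²) = √(3352² − 1795²) = 2830.9 m/s.
h = 0.0192 s × 1795 × 3352 / (2 × 2830.9) = 20.40 m.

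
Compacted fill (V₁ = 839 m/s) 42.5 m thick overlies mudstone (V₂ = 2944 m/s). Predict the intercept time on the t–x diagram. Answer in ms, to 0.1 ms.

tᵢ = 2h·√(V₂²−V₁²)/(V₁V₂).
√(V₂²−V₁²) = √(2944²−839²) = 2821.9 m/s.
tᵢ = 2·42.5·2821.9/(839·2944) = 0.09711 s.

97.1 ms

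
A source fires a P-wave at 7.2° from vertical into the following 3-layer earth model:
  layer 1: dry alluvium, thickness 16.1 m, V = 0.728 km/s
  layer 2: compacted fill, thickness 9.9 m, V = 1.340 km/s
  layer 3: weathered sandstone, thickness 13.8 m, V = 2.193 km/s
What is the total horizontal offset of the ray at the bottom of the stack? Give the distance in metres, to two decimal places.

10.01 m

Apply Snell's law at each interface; in layer i the horizontal offset is hᵢ·tan θᵢ.
Layer 1: θ = 7.20°; offset = 16.1·tan 7.20° = 2.0339 m.
Layer 2: sin θ = 1.340·sin 7.2°/0.728 = 0.2307, θ = 13.34°; offset = 9.9·tan 13.34° = 2.3472 m.
Layer 3: sin θ = 2.193·sin 7.2°/0.728 = 0.3775, θ = 22.18°; offset = 13.8·tan 22.18° = 5.6266 m.
Summing the layer offsets gives 10.0077 m.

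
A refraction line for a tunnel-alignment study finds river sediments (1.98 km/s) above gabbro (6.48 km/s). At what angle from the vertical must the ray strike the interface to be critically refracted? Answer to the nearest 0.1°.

17.8°

Critical incidence: sin θ_c = V₁/V₂ = 1.98/6.48 = 0.3056.
θ_c = arcsin 0.3056 = 17.79°.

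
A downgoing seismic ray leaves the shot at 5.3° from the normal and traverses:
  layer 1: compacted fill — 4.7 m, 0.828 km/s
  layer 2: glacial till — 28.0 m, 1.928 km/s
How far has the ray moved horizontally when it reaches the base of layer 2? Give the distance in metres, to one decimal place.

Ray parameter p = sin 5.3° / 0.828 km/s = 1.1156e-01 s/km.
Layer 1: θ = 5.30°; offset = 4.7·tan 5.30° = 0.436 m.
Layer 2: sin θ = p·1.928 = 0.2151 → θ = 12.42°; offset = 28.0·tan 12.42° = 6.167 m.
Summing the layer offsets gives 6.603 m.

6.6 m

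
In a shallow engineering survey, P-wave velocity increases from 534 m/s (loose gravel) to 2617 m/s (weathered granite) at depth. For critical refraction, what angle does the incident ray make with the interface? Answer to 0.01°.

Critical incidence: sin θ_c = V₁/V₂ = 534/2617 = 0.2041.
θ_c = arcsin 0.2041 = 11.77°.
Measured from the interface: 90° − 11.77° = 78.23°.

78.23°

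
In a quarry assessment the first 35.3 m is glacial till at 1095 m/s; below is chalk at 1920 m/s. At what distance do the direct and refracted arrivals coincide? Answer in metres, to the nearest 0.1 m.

135.0 m

θ_c = arcsin(1095/1920) = 34.77°, so cos θ_c = 0.8214 and tᵢ = 2h cos θ_c/V₁ = 0.0530 s.
At crossover x/V₁ = x/V₂ + tᵢ ⇒ x = tᵢ/(1/V₁ − 1/V₂) = 0.05296/(9.1324e-04 − 5.2083e-04) = 134.97 m.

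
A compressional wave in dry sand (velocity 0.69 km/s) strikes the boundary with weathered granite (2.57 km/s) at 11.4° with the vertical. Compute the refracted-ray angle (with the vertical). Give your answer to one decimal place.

47.4°

sin θ₁/V₁ = sin θ₂/V₂ ⇒ sin θ₂ = 2.57·sin 11.4°/0.69 = 2.57·0.1977/0.69 = 0.7362.
θ₂ = arcsin 0.7362 = 47.41° from the normal.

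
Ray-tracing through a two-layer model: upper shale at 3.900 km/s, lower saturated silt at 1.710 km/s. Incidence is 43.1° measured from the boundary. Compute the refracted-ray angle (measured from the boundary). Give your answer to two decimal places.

71.33°

Angle from the normal: 90° − 43.1° = 46.9°.
Snell's law: sin θ₂ = (V₂/V₁)·sin θ₁ = (1.710/3.900)·sin 46.9° = 0.3201.
θ₂ = sin⁻¹(0.3201) = 18.67° (from vertical).
From the interface: 90° − 18.67° = 71.33°.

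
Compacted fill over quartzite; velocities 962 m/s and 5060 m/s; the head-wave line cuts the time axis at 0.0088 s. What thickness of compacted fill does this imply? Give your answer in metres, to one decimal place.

4.3 m

θ_c = arcsin(962/5060) = 10.96°; cos θ_c = 0.9818.
tᵢ = 2h cos θ_c/V₁ ⇒ h = tᵢ·V₁/(2 cos θ_c) = 0.0088·962/(2·0.9818) = 4.31 m.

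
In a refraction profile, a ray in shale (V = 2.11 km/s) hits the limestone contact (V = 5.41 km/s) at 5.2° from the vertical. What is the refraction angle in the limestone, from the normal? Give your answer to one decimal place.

13.4°

sin θ₁/V₁ = sin θ₂/V₂ ⇒ sin θ₂ = 5.41·sin 5.2°/2.11 = 5.41·0.0906/2.11 = 0.2324.
θ₂ = sin⁻¹(0.2324) = 13.44° (from vertical).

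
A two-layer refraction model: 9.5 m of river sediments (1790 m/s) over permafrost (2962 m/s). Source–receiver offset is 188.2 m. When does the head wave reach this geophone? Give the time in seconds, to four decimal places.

t = x/V₂ + 2h·√(V₂²−V₁²)/(V₁V₂).
√(V₂²−V₁²) = √(2962²−1790²) = 2359.9 m/s; delay term = 2·9.5·2359.9/(1790·2962) = 0.00846 s.
t = 188.2/2962 + 0.00846 = 0.07200 s.

0.0720 s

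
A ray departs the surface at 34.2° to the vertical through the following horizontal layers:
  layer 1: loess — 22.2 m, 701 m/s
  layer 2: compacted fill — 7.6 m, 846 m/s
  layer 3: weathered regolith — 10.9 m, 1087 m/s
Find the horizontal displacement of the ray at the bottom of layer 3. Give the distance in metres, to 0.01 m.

41.48 m

Apply Snell's law at each interface; in layer i the horizontal offset is hᵢ·tan θᵢ.
Layer 1: θ = 34.20°; offset = 22.2·tan 34.20° = 15.0871 m.
Layer 2: sin θ = 846·sin 34.2°/701 = 0.6783, θ = 42.71°; offset = 7.6·tan 42.71° = 7.0167 m.
Layer 3: sin θ = 1087·sin 34.2°/701 = 0.8716, θ = 60.64°; offset = 10.9·tan 60.64° = 19.3791 m.
Summing the layer offsets gives 41.4829 m.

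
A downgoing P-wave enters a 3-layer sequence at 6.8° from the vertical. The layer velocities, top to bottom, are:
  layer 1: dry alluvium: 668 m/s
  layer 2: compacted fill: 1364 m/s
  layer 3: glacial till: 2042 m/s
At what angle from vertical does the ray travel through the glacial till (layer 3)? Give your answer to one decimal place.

Snell's law across each interface conserves sin θ / V, so sin θ_3 = V_3·sin θ₁/V₁.
sin θ_3 = 2042 × sin 6.8° / 668 = 0.3619.
θ_3 = arcsin 0.3619 = 21.22°.

21.2°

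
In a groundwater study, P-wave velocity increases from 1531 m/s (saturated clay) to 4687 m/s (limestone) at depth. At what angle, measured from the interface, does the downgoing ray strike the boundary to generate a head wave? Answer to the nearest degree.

Critical incidence: sin θ_c = V₁/V₂ = 1531/4687 = 0.3266.
θ_c = arcsin 0.3266 = 19.07°.
Measured from the interface: 90° − 19.07° = 70.93°.

71°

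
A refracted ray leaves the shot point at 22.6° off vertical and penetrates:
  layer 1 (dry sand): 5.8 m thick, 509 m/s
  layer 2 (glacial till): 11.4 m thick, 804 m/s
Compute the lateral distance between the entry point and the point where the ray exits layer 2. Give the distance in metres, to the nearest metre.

Apply Snell's law at each interface; in layer i the horizontal offset is hᵢ·tan θᵢ.
Layer 1: θ = 22.60°; offset = 5.8·tan 22.60° = 2.414 m.
Layer 2: sin θ = 804·sin 22.6°/509 = 0.6070, θ = 37.37°; offset = 11.4·tan 37.37° = 8.708 m.
Total horizontal offset = 11.122 m.

11 m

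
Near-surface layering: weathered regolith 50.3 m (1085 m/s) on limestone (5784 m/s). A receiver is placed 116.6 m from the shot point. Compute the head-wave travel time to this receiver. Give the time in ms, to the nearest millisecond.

t = x/V₂ + 2h·√(V₂²−V₁²)/(V₁V₂).
√(V₂²−V₁²) = √(5784²−1085²) = 5681.3 m/s; delay term = 2·50.3·5681.3/(1085·5784) = 0.09107 s.
t = 116.6/5784 + 0.09107 = 0.11123 s.

111 ms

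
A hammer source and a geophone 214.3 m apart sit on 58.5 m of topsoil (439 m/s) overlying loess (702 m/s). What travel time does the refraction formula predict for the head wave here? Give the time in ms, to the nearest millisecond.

513 ms

t = x/V₂ + 2h·√(V₂²−V₁²)/(V₁V₂).
√(V₂²−V₁²) = √(702²−439²) = 547.8 m/s; delay term = 2·58.5·547.8/(439·702) = 0.20797 s.
t = 214.3/702 + 0.20797 = 0.51324 s.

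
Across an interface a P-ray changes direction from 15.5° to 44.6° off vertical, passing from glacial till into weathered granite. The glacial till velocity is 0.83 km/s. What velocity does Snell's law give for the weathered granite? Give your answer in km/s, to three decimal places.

2.181 km/s

Snell's law: sin 15.5°/V₁ = sin 44.6°/V₂.
V₂ = V₁·sin 44.6°/sin 15.5° = 0.83 × 2.6274 = 2.181 km/s.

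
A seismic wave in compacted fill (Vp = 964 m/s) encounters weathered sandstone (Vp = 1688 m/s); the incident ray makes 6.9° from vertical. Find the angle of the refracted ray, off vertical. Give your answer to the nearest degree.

Snell's law: sin θ₂ = (V₂/V₁)·sin θ₁ = (1688/964)·sin 6.9° = 0.2104.
θ₂ = arcsin 0.2104 = 12.14° from the normal.

12°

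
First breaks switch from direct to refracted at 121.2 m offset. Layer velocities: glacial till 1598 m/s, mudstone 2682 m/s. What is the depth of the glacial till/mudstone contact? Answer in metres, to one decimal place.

h = (x_cross/2)·√((V₂−V₁)/(V₂+V₁)).
(V₂−V₁)/(V₂+V₁) = (2682−1598)/(2682+1598) = 0.2533; √ = 0.5033.
h = (121.2/2)·0.5033 = 30.50 m.

30.5 m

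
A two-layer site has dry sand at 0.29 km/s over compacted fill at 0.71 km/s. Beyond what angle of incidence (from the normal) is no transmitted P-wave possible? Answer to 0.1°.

Critical incidence: sin θ_c = V₁/V₂ = 0.29/0.71 = 0.4085.
θ_c = arcsin 0.4085 = 24.11°.

24.1°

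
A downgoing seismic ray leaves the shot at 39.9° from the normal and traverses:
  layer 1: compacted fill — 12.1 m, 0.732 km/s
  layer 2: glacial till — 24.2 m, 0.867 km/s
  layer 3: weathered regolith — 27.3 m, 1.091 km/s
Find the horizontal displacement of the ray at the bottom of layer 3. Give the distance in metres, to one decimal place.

Apply Snell's law at each interface; in layer i the horizontal offset is hᵢ·tan θᵢ.
Layer 1: θ = 39.90°; offset = 12.1·tan 39.90° = 10.117 m.
Layer 2: sin θ = 0.867·sin 39.9°/0.732 = 0.7597, θ = 49.44°; offset = 24.2·tan 49.44° = 28.277 m.
Layer 3: sin θ = 1.091·sin 39.9°/0.732 = 0.9560, θ = 72.95°; offset = 27.3·tan 72.95° = 89.007 m.
Summing the layer offsets gives 127.401 m.

127.4 m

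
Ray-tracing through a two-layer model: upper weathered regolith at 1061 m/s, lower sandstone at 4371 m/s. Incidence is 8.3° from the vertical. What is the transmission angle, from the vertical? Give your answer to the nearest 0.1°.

Snell's law: sin θ₂ = (V₂/V₁)·sin θ₁ = (4371/1061)·sin 8.3° = 0.5947.
θ₂ = sin⁻¹(0.5947) = 36.49° (from vertical).

36.5°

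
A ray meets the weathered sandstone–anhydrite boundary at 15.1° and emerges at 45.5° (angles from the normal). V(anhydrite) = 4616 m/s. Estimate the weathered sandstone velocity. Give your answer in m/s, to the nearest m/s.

1686 m/s

sin 15.1° = 0.2605; sin 45.5° = 0.7133.
V₁ = V₂·(sin θ₁/sin θ₂) = 4616·(0.2605/0.7133) = 1685.93 m/s.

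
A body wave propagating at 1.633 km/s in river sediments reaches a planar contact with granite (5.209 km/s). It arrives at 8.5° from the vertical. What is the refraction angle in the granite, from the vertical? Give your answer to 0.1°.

28.1°

sin θ₁/V₁ = sin θ₂/V₂ ⇒ sin θ₂ = 5.209·sin 8.5°/1.633 = 5.209·0.1478/1.633 = 0.4715.
θ₂ = arcsin 0.4715 = 28.13° from the normal.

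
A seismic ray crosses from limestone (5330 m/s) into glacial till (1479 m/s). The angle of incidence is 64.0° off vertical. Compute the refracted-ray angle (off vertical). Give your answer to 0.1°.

Snell's law: sin θ₂ = (V₂/V₁)·sin θ₁ = (1479/5330)·sin 64.0° = 0.2494.
θ₂ = sin⁻¹(0.2494) = 14.44° (from vertical).

14.4°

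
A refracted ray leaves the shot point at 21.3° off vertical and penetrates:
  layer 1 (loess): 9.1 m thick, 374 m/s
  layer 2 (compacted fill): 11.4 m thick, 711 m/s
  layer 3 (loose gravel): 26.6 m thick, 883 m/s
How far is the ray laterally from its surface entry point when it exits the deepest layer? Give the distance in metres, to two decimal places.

58.79 m

Apply Snell's law at each interface; in layer i the horizontal offset is hᵢ·tan θᵢ.
Layer 1: θ = 21.30°; offset = 9.1·tan 21.30° = 3.5479 m.
Layer 2: sin θ = 711·sin 21.3°/374 = 0.6906, θ = 43.67°; offset = 11.4·tan 43.67° = 10.8845 m.
Layer 3: sin θ = 883·sin 21.3°/374 = 0.8576, θ = 59.05°; offset = 26.6·tan 59.05° = 44.3587 m.
Σ offsets = 58.7911 m.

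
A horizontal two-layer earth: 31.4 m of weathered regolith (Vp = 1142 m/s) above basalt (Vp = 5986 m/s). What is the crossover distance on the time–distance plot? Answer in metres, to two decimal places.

76.18 m

θ_c = arcsin(1142/5986) = 11.00°, so cos θ_c = 0.9816 and tᵢ = 2h cos θ_c/V₁ = 0.0540 s.
At crossover x/V₁ = x/V₂ + tᵢ ⇒ x = tᵢ/(1/V₁ − 1/V₂) = 0.05398/(8.7566e-04 − 1.6706e-04) = 76.18 m.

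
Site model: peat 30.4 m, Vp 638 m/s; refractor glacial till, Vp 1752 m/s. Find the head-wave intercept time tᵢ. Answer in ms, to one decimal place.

88.8 ms

tᵢ = 2h·√(V₂²−V₁²)/(V₁V₂).
√(V₂²−V₁²) = √(1752²−638²) = 1631.7 m/s.
tᵢ = 2·30.4·1631.7/(638·1752) = 0.08875 s.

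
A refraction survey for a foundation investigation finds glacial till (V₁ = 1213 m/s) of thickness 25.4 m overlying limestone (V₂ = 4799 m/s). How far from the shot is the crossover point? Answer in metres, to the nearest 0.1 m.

65.8 m

x_cross = 2h·√((V₂+V₁)/(V₂−V₁)).
(V₂+V₁)/(V₂−V₁) = (4799+1213)/(4799−1213) = 1.6765; √ = 1.2948.
x_cross = 2·25.4·1.2948 = 65.78 m.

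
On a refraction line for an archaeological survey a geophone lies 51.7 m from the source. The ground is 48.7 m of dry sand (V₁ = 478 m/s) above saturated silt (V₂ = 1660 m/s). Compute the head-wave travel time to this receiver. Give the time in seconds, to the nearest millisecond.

θ_c = arcsin(V₁/V₂) = arcsin(478/1660) = 16.74°, cos θ_c = 0.9576.
Intercept time tᵢ = 2h cos θ_c / V₁ = 2·48.7·0.9576/478 = 0.19514 s.
t = x/V₂ + tᵢ = 51.7/1660 + 0.19514 = 0.22628 s.

0.226 s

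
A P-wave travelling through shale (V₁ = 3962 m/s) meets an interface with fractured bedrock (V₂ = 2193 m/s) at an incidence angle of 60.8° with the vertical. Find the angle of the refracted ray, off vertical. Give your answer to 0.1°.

sin θ₁/V₁ = sin θ₂/V₂ ⇒ sin θ₂ = 2193·sin 60.8°/3962 = 2193·0.8729/3962 = 0.4832.
θ₂ = sin⁻¹(0.4832) = 28.89° (from vertical).

28.9°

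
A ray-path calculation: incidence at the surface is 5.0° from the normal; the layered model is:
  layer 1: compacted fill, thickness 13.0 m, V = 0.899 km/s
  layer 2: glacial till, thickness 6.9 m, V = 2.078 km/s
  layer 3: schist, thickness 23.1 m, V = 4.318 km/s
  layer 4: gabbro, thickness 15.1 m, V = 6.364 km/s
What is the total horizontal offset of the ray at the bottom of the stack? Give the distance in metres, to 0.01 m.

Apply Snell's law at each interface; in layer i the horizontal offset is hᵢ·tan θᵢ.
Layer 1: θ = 5.00°; offset = 13.0·tan 5.00° = 1.1374 m.
Layer 2: sin θ = 2.078·sin 5.0°/0.899 = 0.2015, θ = 11.62°; offset = 6.9·tan 11.62° = 1.4191 m.
Layer 3: sin θ = 4.318·sin 5.0°/0.899 = 0.4186, θ = 24.75°; offset = 23.1·tan 24.75° = 10.6480 m.
Layer 4: sin θ = 6.364·sin 5.0°/0.899 = 0.6170, θ = 38.10°; offset = 15.1·tan 38.10° = 11.8380 m.
Σ offsets = 25.0425 m.

25.04 m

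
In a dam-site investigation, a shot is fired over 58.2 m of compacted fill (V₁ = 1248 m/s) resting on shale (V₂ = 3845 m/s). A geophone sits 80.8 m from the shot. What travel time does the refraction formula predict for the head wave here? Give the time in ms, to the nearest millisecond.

t = x/V₂ + 2h·√(V₂²−V₁²)/(V₁V₂).
√(V₂²−V₁²) = √(3845²−1248²) = 3636.8 m/s; delay term = 2·58.2·3636.8/(1248·3845) = 0.08822 s.
t = 80.8/3845 + 0.08822 = 0.10923 s.

109 ms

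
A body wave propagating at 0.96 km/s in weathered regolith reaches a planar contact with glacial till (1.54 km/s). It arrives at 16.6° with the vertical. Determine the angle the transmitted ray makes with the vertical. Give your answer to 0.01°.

27.28°

Snell's law: sin θ₂ = (V₂/V₁)·sin θ₁ = (1.54/0.96)·sin 16.6° = 0.4583.
θ₂ = arcsin 0.4583 = 27.28° from the normal.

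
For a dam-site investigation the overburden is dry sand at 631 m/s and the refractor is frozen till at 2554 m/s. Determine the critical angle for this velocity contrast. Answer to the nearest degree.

14°

Critical incidence: sin θ_c = V₁/V₂ = 631/2554 = 0.2471.
θ_c = arcsin 0.2471 = 14.30°.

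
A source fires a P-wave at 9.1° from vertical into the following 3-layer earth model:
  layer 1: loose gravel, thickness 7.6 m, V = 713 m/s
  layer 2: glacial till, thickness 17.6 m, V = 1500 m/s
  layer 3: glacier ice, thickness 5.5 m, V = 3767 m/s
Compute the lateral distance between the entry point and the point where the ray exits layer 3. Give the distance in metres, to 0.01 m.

Apply Snell's law at each interface; in layer i the horizontal offset is hᵢ·tan θᵢ.
Layer 1: θ = 9.10°; offset = 7.6·tan 9.10° = 1.2173 m.
Layer 2: sin θ = 1500·sin 9.1°/713 = 0.3327, θ = 19.43°; offset = 17.6·tan 19.43° = 6.2099 m.
Layer 3: sin θ = 3767·sin 9.1°/713 = 0.8356, θ = 56.68°; offset = 5.5·tan 56.68° = 8.3660 m.
Total horizontal offset = 15.7932 m.

15.79 m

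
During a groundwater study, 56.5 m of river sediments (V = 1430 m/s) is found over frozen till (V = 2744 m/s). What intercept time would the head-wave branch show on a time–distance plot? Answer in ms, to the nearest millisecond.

tᵢ = 2h·√(V₂²−V₁²)/(V₁V₂).
√(V₂²−V₁²) = √(2744²−1430²) = 2341.9 m/s.
tᵢ = 2·56.5·2341.9/(1430·2744) = 0.06744 s.

67 ms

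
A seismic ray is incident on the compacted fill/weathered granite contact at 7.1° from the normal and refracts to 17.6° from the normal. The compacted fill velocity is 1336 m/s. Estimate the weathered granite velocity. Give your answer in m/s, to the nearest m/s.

3268 m/s

sin 7.1° = 0.1236; sin 17.6° = 0.3024.
V₂ = V₁·(sin θ₂/sin θ₁) = 1336·(0.3024/0.1236) = 3268.30 m/s.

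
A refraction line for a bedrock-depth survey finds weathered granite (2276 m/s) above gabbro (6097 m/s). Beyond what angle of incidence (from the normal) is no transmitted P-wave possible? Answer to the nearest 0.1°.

Critical incidence: sin θ_c = V₁/V₂ = 2276/6097 = 0.3733.
θ_c = arcsin 0.3733 = 21.92°.

21.9°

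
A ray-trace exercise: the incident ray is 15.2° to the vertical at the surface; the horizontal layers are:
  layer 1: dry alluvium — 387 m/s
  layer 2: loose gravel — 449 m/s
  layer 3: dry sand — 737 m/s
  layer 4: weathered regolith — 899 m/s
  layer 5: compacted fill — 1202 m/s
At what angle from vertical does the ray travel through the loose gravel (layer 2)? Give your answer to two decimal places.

Snell's law across each interface conserves sin θ / V, so sin θ_2 = V_2·sin θ₁/V₁.
sin θ_2 = 449 × sin 15.2° / 387 = 0.3042.
θ_2 = 17.71° from the vertical.

17.71°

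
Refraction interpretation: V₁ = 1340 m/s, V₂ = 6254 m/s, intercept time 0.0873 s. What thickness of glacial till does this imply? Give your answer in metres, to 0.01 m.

θ_c = arcsin(1340/6254) = 12.37°; cos θ_c = 0.9768.
tᵢ = 2h cos θ_c/V₁ ⇒ h = tᵢ·V₁/(2 cos θ_c) = 0.0873·1340/(2·0.9768) = 59.88 m.

59.88 m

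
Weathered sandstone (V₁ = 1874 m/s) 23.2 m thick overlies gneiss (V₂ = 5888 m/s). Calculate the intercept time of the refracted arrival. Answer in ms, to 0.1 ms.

θ_c = arcsin(V₁/V₂) = arcsin(1874/5888) = 18.56°; cos θ_c = 0.9480.
tᵢ = 2h·cos θ_c / V₁ = 2·23.2·0.9480 / 1874 = 0.02347 s.

23.5 ms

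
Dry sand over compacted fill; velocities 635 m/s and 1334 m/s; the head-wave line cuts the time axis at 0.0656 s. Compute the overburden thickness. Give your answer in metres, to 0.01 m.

23.68 m

h = tᵢ·V₁·V₂ / (2·√(V₂²−V₁²)).
√(V₂²−V₁²) = √(1334² − 635²) = 1173.2 m/s.
h = 0.0656 s × 635 × 1334 / (2 × 1173.2) = 23.68 m.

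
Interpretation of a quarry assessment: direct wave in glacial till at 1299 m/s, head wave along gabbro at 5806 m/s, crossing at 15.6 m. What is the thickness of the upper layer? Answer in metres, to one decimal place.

6.2 m

x_cross = 2h·√((V₂+V₁)/(V₂−V₁)) → h = x_cross / (2·√((V₂+V₁)/(V₂−V₁))).
√((V₂+V₁)/(V₂−V₁)) = √((5806+1299)/(5806−1299)) = 1.2556.
h = 15.6 / (2·1.2556) = 6.21 m.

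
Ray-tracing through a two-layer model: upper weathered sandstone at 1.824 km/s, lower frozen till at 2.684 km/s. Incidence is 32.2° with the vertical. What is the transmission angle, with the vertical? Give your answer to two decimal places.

51.64°

sin θ₁/V₁ = sin θ₂/V₂ ⇒ sin θ₂ = 2.684·sin 32.2°/1.824 = 2.684·0.5329/1.824 = 0.7841.
θ₂ = arcsin 0.7841 = 51.64° from the normal.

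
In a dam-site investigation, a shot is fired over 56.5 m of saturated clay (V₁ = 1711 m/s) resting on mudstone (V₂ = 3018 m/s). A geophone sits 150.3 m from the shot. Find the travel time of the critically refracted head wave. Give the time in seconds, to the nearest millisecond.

t = x/V₂ + 2h·√(V₂²−V₁²)/(V₁V₂).
√(V₂²−V₁²) = √(3018²−1711²) = 2486.1 m/s; delay term = 2·56.5·2486.1/(1711·3018) = 0.05440 s.
t = 150.3/3018 + 0.05440 = 0.10421 s.

0.104 s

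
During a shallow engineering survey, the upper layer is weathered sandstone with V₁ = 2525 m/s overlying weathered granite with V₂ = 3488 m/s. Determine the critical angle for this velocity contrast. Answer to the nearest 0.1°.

At critical incidence the refracted ray runs along the interface (θ₂ = 90°), so sin θ_c = V₁/V₂.
θ_c = arcsin(2525/3488) = arcsin 0.7239 = 46.38°.

46.4°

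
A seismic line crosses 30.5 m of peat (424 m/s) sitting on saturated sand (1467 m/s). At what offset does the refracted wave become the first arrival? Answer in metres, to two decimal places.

82.14 m

θ_c = arcsin(424/1467) = 16.80°, so cos θ_c = 0.9573 and tᵢ = 2h cos θ_c/V₁ = 0.1377 s.
At crossover x/V₁ = x/V₂ + tᵢ ⇒ x = tᵢ/(1/V₁ − 1/V₂) = 0.13773/(2.3585e-03 − 6.8166e-04) = 82.14 m.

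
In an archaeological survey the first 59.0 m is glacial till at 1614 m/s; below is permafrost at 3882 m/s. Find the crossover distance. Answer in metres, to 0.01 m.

θ_c = arcsin(1614/3882) = 24.57°, so cos θ_c = 0.9095 and tᵢ = 2h cos θ_c/V₁ = 0.0665 s.
At crossover x/V₁ = x/V₂ + tᵢ ⇒ x = tᵢ/(1/V₁ − 1/V₂) = 0.06649/(6.1958e-04 − 2.5760e-04) = 183.69 m.

183.69 m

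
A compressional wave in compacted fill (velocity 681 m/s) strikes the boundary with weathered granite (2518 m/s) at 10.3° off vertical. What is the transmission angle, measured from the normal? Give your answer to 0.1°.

sin θ₁/V₁ = sin θ₂/V₂ ⇒ sin θ₂ = 2518·sin 10.3°/681 = 2518·0.1788/681 = 0.6611.
θ₂ = arcsin 0.6611 = 41.39° from the normal.

41.4°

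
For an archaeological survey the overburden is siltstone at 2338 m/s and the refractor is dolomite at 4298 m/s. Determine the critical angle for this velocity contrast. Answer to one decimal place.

Critical incidence: sin θ_c = V₁/V₂ = 2338/4298 = 0.5440.
θ_c = arcsin 0.5440 = 32.95°.

33.0°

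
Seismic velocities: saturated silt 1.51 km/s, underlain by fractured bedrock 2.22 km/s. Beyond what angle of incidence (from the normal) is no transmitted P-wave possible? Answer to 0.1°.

42.9°

Critical incidence: sin θ_c = V₁/V₂ = 1.51/2.22 = 0.6802.
θ_c = arcsin 0.6802 = 42.86°.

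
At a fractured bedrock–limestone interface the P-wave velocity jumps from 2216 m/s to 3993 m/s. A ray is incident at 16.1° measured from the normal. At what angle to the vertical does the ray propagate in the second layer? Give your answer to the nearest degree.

30°

Snell's law: sin θ₂ = (V₂/V₁)·sin θ₁ = (3993/2216)·sin 16.1° = 0.4997.
θ₂ = sin⁻¹(0.4997) = 29.98° (from vertical).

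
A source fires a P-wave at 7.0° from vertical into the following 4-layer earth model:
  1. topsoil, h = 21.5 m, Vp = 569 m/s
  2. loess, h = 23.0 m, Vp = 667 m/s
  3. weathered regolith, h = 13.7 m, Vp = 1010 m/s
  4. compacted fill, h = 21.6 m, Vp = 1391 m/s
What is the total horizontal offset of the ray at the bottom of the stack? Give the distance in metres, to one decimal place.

15.7 m

Apply Snell's law at each interface; in layer i the horizontal offset is hᵢ·tan θᵢ.
Layer 1: θ = 7.00°; offset = 21.5·tan 7.00° = 2.640 m.
Layer 2: sin θ = 667·sin 7.0°/569 = 0.1429, θ = 8.21°; offset = 23.0·tan 8.21° = 3.320 m.
Layer 3: sin θ = 1010·sin 7.0°/569 = 0.2163, θ = 12.49°; offset = 13.7·tan 12.49° = 3.036 m.
Layer 4: sin θ = 1391·sin 7.0°/569 = 0.2979, θ = 17.33°; offset = 21.6·tan 17.33° = 6.741 m.
Summing the layer offsets gives 15.737 m.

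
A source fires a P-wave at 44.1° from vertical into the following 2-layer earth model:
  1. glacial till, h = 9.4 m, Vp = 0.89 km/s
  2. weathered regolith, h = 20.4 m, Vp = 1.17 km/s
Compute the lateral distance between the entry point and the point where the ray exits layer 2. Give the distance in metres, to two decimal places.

55.33 m

Ray parameter p = sin 44.1° / 0.89 km/s = 7.8192e-01 s/km.
Layer 1: θ = 44.10°; offset = 9.4·tan 44.10° = 9.1092 m.
Layer 2: sin θ = p·1.17 = 0.9149 → θ = 66.18°; offset = 20.4·tan 66.18° = 46.2195 m.
Total horizontal offset = 55.3287 m.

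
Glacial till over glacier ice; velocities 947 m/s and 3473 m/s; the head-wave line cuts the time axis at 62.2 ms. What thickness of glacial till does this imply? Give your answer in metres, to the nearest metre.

θ_c = arcsin(947/3473) = 15.82°; cos θ_c = 0.9621.
tᵢ = 2h cos θ_c/V₁ ⇒ h = tᵢ·V₁/(2 cos θ_c) = 0.0622·947/(2·0.9621) = 30.61 m.

31 m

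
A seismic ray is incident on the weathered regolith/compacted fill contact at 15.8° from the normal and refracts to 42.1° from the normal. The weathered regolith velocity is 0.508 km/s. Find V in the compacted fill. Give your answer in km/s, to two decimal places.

sin 15.8° = 0.2723; sin 42.1° = 0.6704.
V₂ = V₁·(sin θ₂/sin θ₁) = 0.508·(0.6704/0.2723) = 1.25 km/s.

1.25 km/s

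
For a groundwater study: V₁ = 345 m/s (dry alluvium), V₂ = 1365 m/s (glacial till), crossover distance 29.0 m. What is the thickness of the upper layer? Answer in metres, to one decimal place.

11.2 m

h = (x_cross/2)·√((V₂−V₁)/(V₂+V₁)).
(V₂−V₁)/(V₂+V₁) = (1365−345)/(1365+345) = 0.5965; √ = 0.7723.
h = (29.0/2)·0.7723 = 11.20 m.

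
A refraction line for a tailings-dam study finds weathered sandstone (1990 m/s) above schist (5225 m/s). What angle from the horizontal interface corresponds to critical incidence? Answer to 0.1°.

67.6°

Critical incidence: sin θ_c = V₁/V₂ = 1990/5225 = 0.3809.
θ_c = arcsin 0.3809 = 22.39°.
Measured from the interface: 90° − 22.39° = 67.61°.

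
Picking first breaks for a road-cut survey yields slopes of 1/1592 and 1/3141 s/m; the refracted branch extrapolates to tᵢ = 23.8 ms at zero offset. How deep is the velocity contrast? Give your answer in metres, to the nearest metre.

θ_c = arcsin(1592/3141) = 30.45°; cos θ_c = 0.8620.
tᵢ = 2h cos θ_c/V₁ ⇒ h = tᵢ·V₁/(2 cos θ_c) = 0.0238·1592/(2·0.8620) = 21.98 m.

22 m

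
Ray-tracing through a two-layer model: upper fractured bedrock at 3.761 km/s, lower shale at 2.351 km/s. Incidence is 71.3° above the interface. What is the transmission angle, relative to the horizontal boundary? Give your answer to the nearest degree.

Angle from the normal: 90° − 71.3° = 18.7°.
sin θ₁/V₁ = sin θ₂/V₂ ⇒ sin θ₂ = 2.351·sin 18.7°/3.761 = 2.351·0.3206/3.761 = 0.2004.
θ₂ = sin⁻¹(0.2004) = 11.56° (from vertical).
From the interface: 90° − 11.56° = 78.44°.

78°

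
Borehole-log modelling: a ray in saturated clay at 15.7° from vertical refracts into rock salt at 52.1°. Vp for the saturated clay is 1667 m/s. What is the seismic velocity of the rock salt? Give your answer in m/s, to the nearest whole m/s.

4861 m/s

Snell's law: sin 15.7°/V₁ = sin 52.1°/V₂.
V₂ = V₁·sin 52.1°/sin 15.7° = 1667 × 2.9160 = 4861.05 m/s.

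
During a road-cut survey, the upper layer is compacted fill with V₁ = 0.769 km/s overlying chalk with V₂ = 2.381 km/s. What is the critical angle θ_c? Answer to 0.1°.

Critical incidence: sin θ_c = V₁/V₂ = 0.769/2.381 = 0.3230.
θ_c = arcsin 0.3230 = 18.84°.

18.8°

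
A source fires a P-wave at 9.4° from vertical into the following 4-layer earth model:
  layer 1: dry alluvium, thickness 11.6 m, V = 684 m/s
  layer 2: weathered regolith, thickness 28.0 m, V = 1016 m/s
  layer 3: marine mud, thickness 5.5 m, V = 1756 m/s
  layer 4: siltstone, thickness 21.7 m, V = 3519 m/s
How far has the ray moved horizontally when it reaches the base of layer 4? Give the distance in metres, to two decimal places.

45.09 m

Apply Snell's law at each interface; in layer i the horizontal offset is hᵢ·tan θᵢ.
Layer 1: θ = 9.40°; offset = 11.6·tan 9.40° = 1.9204 m.
Layer 2: sin θ = 1016·sin 9.4°/684 = 0.2426, θ = 14.04°; offset = 28.0·tan 14.04° = 7.0020 m.
Layer 3: sin θ = 1756·sin 9.4°/684 = 0.4193, θ = 24.79°; offset = 5.5·tan 24.79° = 2.5402 m.
Layer 4: sin θ = 3519·sin 9.4°/684 = 0.8403, θ = 57.17°; offset = 21.7·tan 57.17° = 33.6312 m.
Summing the layer offsets gives 45.0939 m.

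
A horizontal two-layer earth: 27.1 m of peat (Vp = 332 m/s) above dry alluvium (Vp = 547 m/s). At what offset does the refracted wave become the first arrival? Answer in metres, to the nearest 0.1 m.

x_cross = 2h·√((V₂+V₁)/(V₂−V₁)).
(V₂+V₁)/(V₂−V₁) = (547+332)/(547−332) = 4.0884; √ = 2.0220.
x_cross = 2·27.1·2.0220 = 109.59 m.

109.6 m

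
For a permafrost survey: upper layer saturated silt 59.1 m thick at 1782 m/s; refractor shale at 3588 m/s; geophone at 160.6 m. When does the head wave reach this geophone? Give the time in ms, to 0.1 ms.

θ_c = arcsin(V₁/V₂) = arcsin(1782/3588) = 29.78°, cos θ_c = 0.8679.
Intercept time tᵢ = 2h cos θ_c / V₁ = 2·59.1·0.8679/1782 = 0.05757 s.
t = x/V₂ + tᵢ = 160.6/3588 + 0.05757 = 0.10233 s.

102.3 ms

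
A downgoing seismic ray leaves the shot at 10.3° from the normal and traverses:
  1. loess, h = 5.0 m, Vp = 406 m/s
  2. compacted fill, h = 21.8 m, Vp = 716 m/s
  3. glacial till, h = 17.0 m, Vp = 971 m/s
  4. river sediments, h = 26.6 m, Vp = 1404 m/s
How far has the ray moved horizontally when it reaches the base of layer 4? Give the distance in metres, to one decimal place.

37.1 m

Apply Snell's law at each interface; in layer i the horizontal offset is hᵢ·tan θᵢ.
Layer 1: θ = 10.30°; offset = 5.0·tan 10.30° = 0.909 m.
Layer 2: sin θ = 716·sin 10.3°/406 = 0.3153, θ = 18.38°; offset = 21.8·tan 18.38° = 7.244 m.
Layer 3: sin θ = 971·sin 10.3°/406 = 0.4276, θ = 25.32°; offset = 17.0·tan 25.32° = 8.042 m.
Layer 4: sin θ = 1404·sin 10.3°/406 = 0.6183, θ = 38.19°; offset = 26.6·tan 38.19° = 20.927 m.
Σ offsets = 37.122 m.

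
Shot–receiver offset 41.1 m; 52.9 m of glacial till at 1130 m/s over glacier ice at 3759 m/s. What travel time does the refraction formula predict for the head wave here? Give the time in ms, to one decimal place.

t = x/V₂ + 2h·√(V₂²−V₁²)/(V₁V₂).
√(V₂²−V₁²) = √(3759²−1130²) = 3585.1 m/s; delay term = 2·52.9·3585.1/(1130·3759) = 0.08930 s.
t = 41.1/3759 + 0.08930 = 0.10023 s.

100.2 ms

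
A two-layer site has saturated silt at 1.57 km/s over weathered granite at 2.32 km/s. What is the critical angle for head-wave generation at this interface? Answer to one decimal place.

Critical incidence: sin θ_c = V₁/V₂ = 1.57/2.32 = 0.6767.
θ_c = arcsin 0.6767 = 42.59°.

42.6°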